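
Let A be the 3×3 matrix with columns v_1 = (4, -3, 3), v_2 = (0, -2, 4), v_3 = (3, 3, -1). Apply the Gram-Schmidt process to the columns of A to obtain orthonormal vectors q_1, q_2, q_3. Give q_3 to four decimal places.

v_1 = (4, -3, 3); ‖v_1‖ = 5.8310, so q_1 = (0.6860, -0.5145, 0.5145).
q_1·v_2 = 0.6860·0 + (-0.5145)·(-2) + 0.5145·4 = 3.0870.
u_2 = v_2 − 3.0870·q_1 = (-2.1176, -0.4118, 2.4118).
‖u_2‖ = 3.2358, so q_2 = (-0.6544, -0.1273, 0.7453).
q_1·v_3 = 0.6860·3 + (-0.5145)·3 + 0.5145·(-1) = 0.0000; q_2·v_3 = (-0.6544)·3 + (-0.1273)·3 + 0.7453·(-1) = -3.0904.
u_3 = v_3 + 0.0000·q_1 + 3.0904·q_2 = (0.9775, 2.6067, 1.3034).
‖u_3‖ = 3.0740, so q_3 = (0.3180, 0.8480, 0.4240).

q_3 = (0.3180, 0.8480, 0.4240)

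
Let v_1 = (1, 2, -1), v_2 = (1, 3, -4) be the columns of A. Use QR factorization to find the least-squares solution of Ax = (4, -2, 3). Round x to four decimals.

x = (2.1714, -1.4571)

e_1 = v_1/‖v_1‖ = (1, 2, -1)/2.4495 = (0.4082, 0.8165, -0.4082).
r_{12} = e_1·v_2 = 4.4907.
u_2 = v_2 − 4.4907·e_1 = (-0.8333, -0.6667, -2.1667).
‖u_2‖ = 2.4152, so e_2 = (-0.3450, -0.2760, -0.8971).
Qᵀb = (-1.2247, -3.5193).
Back-substitute: x_2 = -3.5193/2.4152 = -1.4571.
x_1 = (-1.2247 − 4.4907·(-1.4571))/2.4495 = 2.1714.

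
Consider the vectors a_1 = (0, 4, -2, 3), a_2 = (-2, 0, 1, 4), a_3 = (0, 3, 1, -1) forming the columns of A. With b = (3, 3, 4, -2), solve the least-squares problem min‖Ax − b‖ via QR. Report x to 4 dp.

x = (-0.4600, -0.0213, 1.6506)

a_1 = (0, 4, -2, 3); ‖a_1‖ = 5.3852, so e_1 = (0.0000, 0.7428, -0.3714, 0.5571).
e_1·a_2 = 0.0000·(-2) + 0.7428·0 + (-0.3714)·1 + 0.5571·4 = 1.8570.
u_2 = a_2 − 1.8570·e_1 = (-2.0000, -1.3793, 1.6897, 2.9655).
‖u_2‖ = 4.1895, so e_2 = (-0.4774, -0.3292, 0.4033, 0.7078).
e_1·a_3 = 0.0000·0 + 0.7428·3 + (-0.3714)·1 + 0.5571·(-1) = 1.2999; e_2·a_3 = (-0.4774)·0 + (-0.3292)·3 + 0.4033·1 + 0.7078·(-1) = -1.2922.
u_3 = a_3 − 1.2999·e_1 + 1.2922·e_2 = (-0.6169, 1.6090, 2.0039, -0.8094).
‖u_3‖ = 2.7641, so e_3 = (-0.2232, 0.5821, 0.7250, -0.2928).
Qᵀb = (-0.3714, -2.2223, 4.5624).
Back-substitute: x_3 = 4.5624/2.7641 = 1.6506.
x_2 = (-2.2223 + 1.2922·1.6506)/4.1895 = -0.0213.
x_1 = (-0.3714 − 1.8570·(-0.0213) − 1.2999·1.6506)/5.3852 = -0.4600.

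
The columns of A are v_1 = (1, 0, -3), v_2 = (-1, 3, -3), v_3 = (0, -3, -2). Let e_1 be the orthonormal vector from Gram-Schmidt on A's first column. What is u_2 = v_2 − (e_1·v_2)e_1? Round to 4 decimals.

e_1 = v_1/‖v_1‖ = (1, 0, -3)/3.1623 = (0.3162, 0.0000, -0.9487).
r_{12} = e_1·v_2 = 2.5298.
u_2 = v_2 − 2.5298·e_1 = (-1.8000, 3.0000, -0.6000).

u_2 = (-1.8000, 3.0000, -0.6000)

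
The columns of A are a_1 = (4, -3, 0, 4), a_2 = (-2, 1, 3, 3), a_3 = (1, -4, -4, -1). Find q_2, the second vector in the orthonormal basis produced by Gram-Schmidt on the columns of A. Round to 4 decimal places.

a_1 = (4, -3, 0, 4); ‖a_1‖ = 6.4031, so q_1 = (0.6247, -0.4685, 0.0000, 0.6247).
q_1·a_2 = 0.6247·(-2) + (-0.4685)·1 + 0.0000·3 + 0.6247·3 = 0.1562.
u_2 = a_2 − 0.1562·q_1 = (-2.0976, 1.0732, 3.0000, 2.9024).
‖u_2‖ = 4.7933, so q_2 = (-0.4376, 0.2239, 0.6259, 0.6055).

q_2 = (-0.4376, 0.2239, 0.6259, 0.6055)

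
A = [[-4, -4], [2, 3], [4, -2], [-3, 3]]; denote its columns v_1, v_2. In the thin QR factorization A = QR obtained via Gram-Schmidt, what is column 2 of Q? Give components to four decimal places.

v_1 = (-4, 2, 4, -3); ‖v_1‖ = 6.7082, so q_1 = (-0.5963, 0.2981, 0.5963, -0.4472).
q_1·v_2 = (-0.5963)·(-4) + 0.2981·3 + 0.5963·(-2) + (-0.4472)·3 = 0.7454.
u_2 = v_2 − 0.7454·q_1 = (-3.5556, 2.7778, -2.4444, 3.3333).
‖u_2‖ = 6.1192, so q_2 = (-0.5811, 0.4539, -0.3995, 0.5447).

q_2 = (-0.5811, 0.4539, -0.3995, 0.5447)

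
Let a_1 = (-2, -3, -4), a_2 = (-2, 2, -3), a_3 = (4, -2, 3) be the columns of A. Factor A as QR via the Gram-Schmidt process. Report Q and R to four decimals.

a_1 = (-2, -3, -4); ‖a_1‖ = 5.3852, so q_1 = (-0.3714, -0.5571, -0.7428).
q_1·a_2 = (-0.3714)·(-2) + (-0.5571)·2 + (-0.7428)·(-3) = 1.8570.
u_2 = a_2 − 1.8570·q_1 = (-1.3103, 3.0345, -1.6207).
‖u_2‖ = 3.6813, so q_2 = (-0.3559, 0.8243, -0.4403).
q_1·a_3 = (-0.3714)·4 + (-0.5571)·(-2) + (-0.7428)·3 = -2.5997; q_2·a_3 = (-0.3559)·4 + 0.8243·(-2) + (-0.4403)·3 = -4.3932.
u_3 = a_3 + 2.5997·q_1 + 4.3932·q_2 = (1.4707, 0.1730, -0.8651).
‖u_3‖ = 1.7151, so q_3 = (0.8575, 0.1009, -0.5044).

Q = [[-0.3714, -0.3559, 0.8575], [-0.5571, 0.8243, 0.1009], [-0.7428, -0.4403, -0.5044]], R = [[5.3852, 1.8570, -2.5997], [0.0000, 3.6813, -4.3932], [0.0000, 0.0000, 1.7151]]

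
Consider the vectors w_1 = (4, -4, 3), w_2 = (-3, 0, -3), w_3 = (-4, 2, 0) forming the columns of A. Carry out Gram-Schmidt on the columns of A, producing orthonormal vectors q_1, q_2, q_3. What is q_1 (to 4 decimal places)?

q_1 = (0.6247, -0.6247, 0.4685)

q_1 = w_1/‖w_1‖ = (4, -4, 3)/6.4031 = (0.6247, -0.6247, 0.4685).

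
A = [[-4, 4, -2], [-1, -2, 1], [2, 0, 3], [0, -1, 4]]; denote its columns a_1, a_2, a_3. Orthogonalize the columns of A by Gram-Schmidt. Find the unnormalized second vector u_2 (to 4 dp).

a_1 = (-4, -1, 2, 0); ‖a_1‖ = 4.5826, so e_1 = (-0.8729, -0.2182, 0.4364, 0.0000).
e_1·a_2 = (-0.8729)·4 + (-0.2182)·(-2) + 0.4364·0 + 0.0000·(-1) = -3.0551.
u_2 = a_2 + 3.0551·e_1 = (1.3333, -2.6667, 1.3333, -1.0000).

u_2 = (1.3333, -2.6667, 1.3333, -1.0000)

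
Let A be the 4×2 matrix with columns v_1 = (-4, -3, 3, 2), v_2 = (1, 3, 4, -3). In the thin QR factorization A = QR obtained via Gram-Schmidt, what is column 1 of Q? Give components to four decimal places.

v_1 = (-4, -3, 3, 2); ‖v_1‖ = 6.1644, so e_1 = (-0.6489, -0.4867, 0.4867, 0.3244).

e_1 = (-0.6489, -0.4867, 0.4867, 0.3244)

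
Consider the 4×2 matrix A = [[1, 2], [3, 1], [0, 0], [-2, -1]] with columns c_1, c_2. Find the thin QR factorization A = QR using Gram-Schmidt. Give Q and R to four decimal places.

Q = [[0.2673, 0.9487], [0.8018, -0.3162], [0.0000, 0.0000], [-0.5345, 0.0000]], R = [[3.7417, 1.8708], [0.0000, 1.5811]]

c_1 = (1, 3, 0, -2); ‖c_1‖ = 3.7417, so q_1 = (0.2673, 0.8018, 0.0000, -0.5345).
q_1·c_2 = 0.2673·2 + 0.8018·1 + 0.0000·0 + (-0.5345)·(-1) = 1.8708.
u_2 = c_2 − 1.8708·q_1 = (1.5000, -0.5000, 0.0000, 0.0000).
‖u_2‖ = 1.5811, so q_2 = (0.9487, -0.3162, 0.0000, 0.0000).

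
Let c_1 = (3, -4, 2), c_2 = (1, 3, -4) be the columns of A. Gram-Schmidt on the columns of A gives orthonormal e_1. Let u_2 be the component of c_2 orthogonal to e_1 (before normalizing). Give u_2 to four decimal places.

c_1 = (3, -4, 2); ‖c_1‖ = 5.3852, so e_1 = (0.5571, -0.7428, 0.3714).
e_1·c_2 = 0.5571·1 + (-0.7428)·3 + 0.3714·(-4) = -3.1568.
u_2 = c_2 + 3.1568·e_1 = (2.7586, 0.6552, -2.8276).

u_2 = (2.7586, 0.6552, -2.8276)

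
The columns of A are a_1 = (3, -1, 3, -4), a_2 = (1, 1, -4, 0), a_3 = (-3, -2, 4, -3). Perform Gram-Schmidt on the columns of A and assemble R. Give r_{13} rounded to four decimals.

r_{13} = 2.8735

q_1 = a_1/‖a_1‖ = (3, -1, 3, -4)/5.9161 = (0.5071, -0.1690, 0.5071, -0.6761).
r_{13} = q_1·a_3 = 2.8735.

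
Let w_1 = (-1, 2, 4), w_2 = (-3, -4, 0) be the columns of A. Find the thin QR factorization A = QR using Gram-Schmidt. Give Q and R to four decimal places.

w_1 = (-1, 2, 4); ‖w_1‖ = 4.5826, so e_1 = (-0.2182, 0.4364, 0.8729).
e_1·w_2 = (-0.2182)·(-3) + 0.4364·(-4) + 0.8729·0 = -1.0911.
u_2 = w_2 + 1.0911·e_1 = (-3.2381, -3.5238, 0.9524).
‖u_2‖ = 4.8795, so e_2 = (-0.6636, -0.7222, 0.1952).

Q = [[-0.2182, -0.6636], [0.4364, -0.7222], [0.8729, 0.1952]], R = [[4.5826, -1.0911], [0.0000, 4.8795]]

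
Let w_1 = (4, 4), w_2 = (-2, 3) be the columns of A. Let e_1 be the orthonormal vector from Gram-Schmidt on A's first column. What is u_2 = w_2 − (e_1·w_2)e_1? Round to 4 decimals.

w_1 = (4, 4); ‖w_1‖ = 5.6569, so e_1 = (0.7071, 0.7071).
e_1·w_2 = 0.7071·(-2) + 0.7071·3 = 0.7071.
u_2 = w_2 − 0.7071·e_1 = (-2.5000, 2.5000).

u_2 = (-2.5000, 2.5000)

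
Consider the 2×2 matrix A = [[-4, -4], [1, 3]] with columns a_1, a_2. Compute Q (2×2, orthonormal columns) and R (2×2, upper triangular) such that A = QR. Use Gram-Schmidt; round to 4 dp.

Q = [[-0.9701, 0.2425], [0.2425, 0.9701]], R = [[4.1231, 4.6082], [0.0000, 1.9403]]

a_1 = (-4, 1); ‖a_1‖ = 4.1231, so e_1 = (-0.9701, 0.2425).
e_1·a_2 = (-0.9701)·(-4) + 0.2425·3 = 4.6082.
u_2 = a_2 − 4.6082·e_1 = (0.4706, 1.8824).
‖u_2‖ = 1.9403, so e_2 = (0.2425, 0.9701).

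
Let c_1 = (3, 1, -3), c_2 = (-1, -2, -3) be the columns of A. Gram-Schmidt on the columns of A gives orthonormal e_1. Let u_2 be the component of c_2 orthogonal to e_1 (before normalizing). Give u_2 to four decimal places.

c_1 = (3, 1, -3); ‖c_1‖ = 4.3589, so e_1 = (0.6882, 0.2294, -0.6882).
e_1·c_2 = 0.6882·(-1) + 0.2294·(-2) + (-0.6882)·(-3) = 0.9177.
u_2 = c_2 − 0.9177·e_1 = (-1.6316, -2.2105, -2.3684).

u_2 = (-1.6316, -2.2105, -2.3684)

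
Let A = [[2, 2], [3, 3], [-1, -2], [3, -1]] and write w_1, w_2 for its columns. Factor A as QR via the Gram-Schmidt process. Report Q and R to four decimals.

e_1 = w_1/‖w_1‖ = (2, 3, -1, 3)/4.7958 = (0.4170, 0.6255, -0.2085, 0.6255).
r_{12} = e_1·w_2 = 2.5022.
u_2 = w_2 − 2.5022·e_1 = (0.9565, 1.4348, -1.4783, -2.5652).
‖u_2‖ = 3.4262, so e_2 = (0.2792, 0.4188, -0.4315, -0.7487).

Q = [[0.4170, 0.2792], [0.6255, 0.4188], [-0.2085, -0.4315], [0.6255, -0.7487]], R = [[4.7958, 2.5022], [0.0000, 3.4262]]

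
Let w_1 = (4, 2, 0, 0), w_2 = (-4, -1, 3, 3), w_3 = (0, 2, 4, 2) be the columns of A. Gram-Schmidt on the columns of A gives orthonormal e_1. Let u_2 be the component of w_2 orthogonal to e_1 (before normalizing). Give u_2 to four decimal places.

w_1 = (4, 2, 0, 0); ‖w_1‖ = 4.4721, so e_1 = (0.8944, 0.4472, 0.0000, 0.0000).
e_1·w_2 = 0.8944·(-4) + 0.4472·(-1) + 0.0000·3 + 0.0000·3 = -4.0249.
u_2 = w_2 + 4.0249·e_1 = (-0.4000, 0.8000, 3.0000, 3.0000).

u_2 = (-0.4000, 0.8000, 3.0000, 3.0000)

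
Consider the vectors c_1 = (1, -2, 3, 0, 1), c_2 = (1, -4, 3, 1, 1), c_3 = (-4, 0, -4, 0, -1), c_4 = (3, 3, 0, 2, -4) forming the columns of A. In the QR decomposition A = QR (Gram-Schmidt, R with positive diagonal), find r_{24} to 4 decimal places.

e_1 = c_1/‖c_1‖ = (1, -2, 3, 0, 1)/3.8730 = (0.2582, -0.5164, 0.7746, 0.0000, 0.2582).
r_{12} = e_1·c_2 = 4.9058.
u_2 = c_2 − 4.9058·e_1 = (-0.2667, -1.4667, -0.8000, 1.0000, -0.2667).
‖u_2‖ = 1.9833, so e_2 = (-0.1345, -0.7395, -0.4034, 0.5042, -0.1345).
r_{24} = e_2·c_4 = -1.0757.

r_{24} = -1.0757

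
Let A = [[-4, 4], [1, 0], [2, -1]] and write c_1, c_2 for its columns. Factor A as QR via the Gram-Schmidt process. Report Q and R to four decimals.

c_1 = (-4, 1, 2); ‖c_1‖ = 4.5826, so e_1 = (-0.8729, 0.2182, 0.4364).
e_1·c_2 = (-0.8729)·4 + 0.2182·0 + 0.4364·(-1) = -3.9279.
u_2 = c_2 + 3.9279·e_1 = (0.5714, 0.8571, 0.7143).
‖u_2‖ = 1.2536, so e_2 = (0.4558, 0.6838, 0.5698).

Q = [[-0.8729, 0.4558], [0.2182, 0.6838], [0.4364, 0.5698]], R = [[4.5826, -3.9279], [0.0000, 1.2536]]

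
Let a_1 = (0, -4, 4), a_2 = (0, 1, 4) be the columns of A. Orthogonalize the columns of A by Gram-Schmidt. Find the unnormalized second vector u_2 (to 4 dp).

u_2 = (0.0000, 2.5000, 2.5000)

a_1 = (0, -4, 4); ‖a_1‖ = 5.6569, so q_1 = (0.0000, -0.7071, 0.7071).
q_1·a_2 = 0.0000·0 + (-0.7071)·1 + 0.7071·4 = 2.1213.
u_2 = a_2 − 2.1213·q_1 = (0.0000, 2.5000, 2.5000).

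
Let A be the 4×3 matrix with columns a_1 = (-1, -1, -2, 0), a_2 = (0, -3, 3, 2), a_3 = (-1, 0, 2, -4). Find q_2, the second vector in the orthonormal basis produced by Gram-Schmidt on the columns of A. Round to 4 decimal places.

q_2 = (-0.1104, -0.7730, 0.4417, 0.4417)

q_1 = a_1/‖a_1‖ = (-1, -1, -2, 0)/2.4495 = (-0.4082, -0.4082, -0.8165, 0.0000).
r_{12} = q_1·a_2 = -1.2247.
u_2 = a_2 + 1.2247·q_1 = (-0.5000, -3.5000, 2.0000, 2.0000).
‖u_2‖ = 4.5277, so q_2 = (-0.1104, -0.7730, 0.4417, 0.4417).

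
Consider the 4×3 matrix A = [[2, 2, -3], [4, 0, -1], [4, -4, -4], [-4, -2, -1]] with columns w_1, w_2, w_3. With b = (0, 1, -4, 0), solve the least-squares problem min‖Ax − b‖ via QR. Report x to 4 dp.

w_1 = (2, 4, 4, -4); ‖w_1‖ = 7.2111, so e_1 = (0.2774, 0.5547, 0.5547, -0.5547).
e_1·w_2 = 0.2774·2 + 0.5547·0 + 0.5547·(-4) + (-0.5547)·(-2) = -0.5547.
u_2 = w_2 + 0.5547·e_1 = (2.1538, 0.3077, -3.6923, -2.3077).
‖u_2‖ = 4.8675, so e_2 = (0.4425, 0.0632, -0.7586, -0.4741).
e_1·w_3 = 0.2774·(-3) + 0.5547·(-1) + 0.5547·(-4) + (-0.5547)·(-1) = -3.0509; e_2·w_3 = 0.4425·(-3) + 0.0632·(-1) + (-0.7586)·(-4) + (-0.4741)·(-1) = 2.1177.
u_3 = w_3 + 3.0509·e_1 − 2.1177·e_2 = (-3.0909, 0.5584, -0.7013, -1.6883).
‖u_3‖ = 3.6343, so e_3 = (-0.8505, 0.1537, -0.1930, -0.4646).
Qᵀb = (-1.6641, 3.0975, 0.9255).
Back-substitute: x_3 = 0.9255/3.6343 = 0.2547.
x_2 = (3.0975 − 2.1177·0.2547)/4.8675 = 0.5256.
x_1 = (-1.6641 + 0.5547·0.5256 + 3.0509·0.2547)/7.2111 = -0.0826.

x = (-0.0826, 0.5256, 0.2547)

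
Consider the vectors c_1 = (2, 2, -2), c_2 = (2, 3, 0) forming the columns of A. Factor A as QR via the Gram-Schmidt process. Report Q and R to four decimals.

c_1 = (2, 2, -2); ‖c_1‖ = 3.4641, so q_1 = (0.5774, 0.5774, -0.5774).
q_1·c_2 = 0.5774·2 + 0.5774·3 + (-0.5774)·0 = 2.8868.
u_2 = c_2 − 2.8868·q_1 = (0.3333, 1.3333, 1.6667).
‖u_2‖ = 2.1602, so q_2 = (0.1543, 0.6172, 0.7715).

Q = [[0.5774, 0.1543], [0.5774, 0.6172], [-0.5774, 0.7715]], R = [[3.4641, 2.8868], [0.0000, 2.1602]]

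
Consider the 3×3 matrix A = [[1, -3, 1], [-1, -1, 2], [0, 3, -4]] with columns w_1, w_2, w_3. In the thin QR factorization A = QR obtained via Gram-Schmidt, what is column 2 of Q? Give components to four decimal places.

w_1 = (1, -1, 0); ‖w_1‖ = 1.4142, so e_1 = (0.7071, -0.7071, 0.0000).
e_1·w_2 = 0.7071·(-3) + (-0.7071)·(-1) + 0.0000·3 = -1.4142.
u_2 = w_2 + 1.4142·e_1 = (-2.0000, -2.0000, 3.0000).
‖u_2‖ = 4.1231, so e_2 = (-0.4851, -0.4851, 0.7276).

e_2 = (-0.4851, -0.4851, 0.7276)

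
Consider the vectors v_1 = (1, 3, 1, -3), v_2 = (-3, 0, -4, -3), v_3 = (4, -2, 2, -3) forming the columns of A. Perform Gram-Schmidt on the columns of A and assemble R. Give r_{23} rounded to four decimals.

v_1 = (1, 3, 1, -3); ‖v_1‖ = 4.4721, so e_1 = (0.2236, 0.6708, 0.2236, -0.6708).
e_1·v_2 = 0.2236·(-3) + 0.6708·0 + 0.2236·(-4) + (-0.6708)·(-3) = 0.4472.
u_2 = v_2 − 0.4472·e_1 = (-3.1000, -0.3000, -4.1000, -2.7000).
‖u_2‖ = 5.8138, so e_2 = (-0.5332, -0.0516, -0.7052, -0.4644).
r_{23} = e_2·v_3 = -2.0469.

r_{23} = -2.0469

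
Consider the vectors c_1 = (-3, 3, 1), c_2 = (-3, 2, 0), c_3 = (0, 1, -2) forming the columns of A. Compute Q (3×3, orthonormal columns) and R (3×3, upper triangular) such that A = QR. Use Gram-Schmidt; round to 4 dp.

c_1 = (-3, 3, 1); ‖c_1‖ = 4.3589, so e_1 = (-0.6882, 0.6882, 0.2294).
e_1·c_2 = (-0.6882)·(-3) + 0.6882·2 + 0.2294·0 = 3.4412.
u_2 = c_2 − 3.4412·e_1 = (-0.6316, -0.3684, -0.7895).
‖u_2‖ = 1.0761, so e_2 = (-0.5869, -0.3424, -0.7337).
e_1·c_3 = (-0.6882)·0 + 0.6882·1 + 0.2294·(-2) = 0.2294; e_2·c_3 = (-0.5869)·0 + (-0.3424)·1 + (-0.7337)·(-2) = 1.1250.
u_3 = c_3 − 0.2294·e_1 − 1.1250·e_2 = (0.8182, 1.2273, -1.2273).
‖u_3‖ = 1.9188, so e_3 = (0.4264, 0.6396, -0.6396).

Q = [[-0.6882, -0.5869, 0.4264], [0.6882, -0.3424, 0.6396], [0.2294, -0.7337, -0.6396]], R = [[4.3589, 3.4412, 0.2294], [0.0000, 1.0761, 1.1250], [0.0000, 0.0000, 1.9188]]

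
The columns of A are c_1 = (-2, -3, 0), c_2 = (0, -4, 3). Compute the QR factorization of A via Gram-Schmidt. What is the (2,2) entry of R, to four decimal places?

r_{22} = 3.7314

c_1 = (-2, -3, 0); ‖c_1‖ = 3.6056, so e_1 = (-0.5547, -0.8321, 0.0000).
e_1·c_2 = (-0.5547)·0 + (-0.8321)·(-4) + 0.0000·3 = 3.3282.
u_2 = c_2 − 3.3282·e_1 = (1.8462, -1.2308, 3.0000).
r_{22} = ‖u_2‖ = 3.7314.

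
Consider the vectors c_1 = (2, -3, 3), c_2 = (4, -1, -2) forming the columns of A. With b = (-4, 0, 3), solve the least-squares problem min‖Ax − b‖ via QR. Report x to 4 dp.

c_1 = (2, -3, 3); ‖c_1‖ = 4.6904, so q_1 = (0.4264, -0.6396, 0.6396).
q_1·c_2 = 0.4264·4 + (-0.6396)·(-1) + 0.6396·(-2) = 1.0660.
u_2 = c_2 − 1.0660·q_1 = (3.5455, -0.3182, -2.6818).
‖u_2‖ = 4.4569, so q_2 = (0.7955, -0.0714, -0.6017).
Qᵀb = (0.2132, -4.9872).
Back-substitute: x_2 = -4.9872/4.4569 = -1.1190.
x_1 = (0.2132 − 1.0660·(-1.1190))/4.6904 = 0.2998.

x = (0.2998, -1.1190)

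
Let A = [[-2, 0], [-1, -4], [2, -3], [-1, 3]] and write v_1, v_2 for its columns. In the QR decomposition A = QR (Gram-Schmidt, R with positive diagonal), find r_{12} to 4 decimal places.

v_1 = (-2, -1, 2, -1); ‖v_1‖ = 3.1623, so q_1 = (-0.6325, -0.3162, 0.6325, -0.3162).
r_{12} = q_1·v_2 = -1.5811.

r_{12} = -1.5811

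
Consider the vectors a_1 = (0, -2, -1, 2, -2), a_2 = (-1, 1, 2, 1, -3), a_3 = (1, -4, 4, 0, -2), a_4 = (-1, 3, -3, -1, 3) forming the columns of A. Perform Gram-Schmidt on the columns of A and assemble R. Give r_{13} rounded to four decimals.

e_1 = a_1/‖a_1‖ = (0, -2, -1, 2, -2)/3.6056 = (0.0000, -0.5547, -0.2774, 0.5547, -0.5547).
r_{13} = e_1·a_3 = 2.2188.

r_{13} = 2.2188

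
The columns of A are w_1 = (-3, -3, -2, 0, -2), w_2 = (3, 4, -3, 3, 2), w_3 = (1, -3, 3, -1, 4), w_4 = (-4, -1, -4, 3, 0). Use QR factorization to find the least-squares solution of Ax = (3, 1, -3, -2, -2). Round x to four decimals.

x = (2.1879, 1.2585, -0.1796, -1.5830)

e_1 = w_1/‖w_1‖ = (-3, -3, -2, 0, -2)/5.0990 = (-0.5883, -0.5883, -0.3922, 0.0000, -0.3922).
r_{12} = e_1·w_2 = -3.7262.
u_2 = w_2 + 3.7262·e_1 = (0.8077, 1.8077, -4.4615, 3.0000, 0.5385).
‖u_2‖ = 5.7546, so e_2 = (0.1404, 0.3141, -0.7753, 0.5213, 0.0936).
r_{13} = e_1·w_3 = -1.5689; r_{23} = e_2·w_3 = -3.2750.
u_3 = w_3 + 1.5689·e_1 + 3.2750·e_2 = (0.5366, -2.8943, -0.1545, 0.7073, 3.6911).
‖u_3‖ = 4.7763, so e_3 = (0.1123, -0.6060, -0.0323, 0.1481, 0.7728).
r_{14} = e_1·w_4 = 4.5107; r_{24} = e_2·w_4 = 3.7896; r_{34} = e_3·w_4 = 0.7302.
u_4 = w_4 − 4.5107·e_1 − 3.7896·e_2 − 0.7302·e_3 = (-1.9601, 0.9059, 0.7309, 0.9163, 0.8503).
‖u_4‖ = 2.5999, so e_4 = (-0.7539, 0.3484, 0.2811, 0.3524, 0.3271).
Qᵀb = (-0.3922, 1.8313, -2.0137, -4.1157).
Back-substitute: x_4 = -4.1157/2.5999 = -1.5830.
x_3 = (-2.0137 − 0.7302·(-1.5830))/4.7763 = -0.1796.
x_2 = (1.8313 + 3.2750·(-0.1796) − 3.7896·(-1.5830))/5.7546 = 1.2585.
x_1 = (-0.3922 + 3.7262·1.2585 + 1.5689·(-0.1796) − 4.5107·(-1.5830))/5.0990 = 2.1879.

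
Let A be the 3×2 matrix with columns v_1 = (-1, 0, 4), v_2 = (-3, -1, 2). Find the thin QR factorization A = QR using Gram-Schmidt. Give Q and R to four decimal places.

v_1 = (-1, 0, 4); ‖v_1‖ = 4.1231, so q_1 = (-0.2425, 0.0000, 0.9701).
q_1·v_2 = (-0.2425)·(-3) + 0.0000·(-1) + 0.9701·2 = 2.6679.
u_2 = v_2 − 2.6679·q_1 = (-2.3529, -1.0000, -0.5882).
‖u_2‖ = 2.6234, so q_2 = (-0.8969, -0.3812, -0.2242).

Q = [[-0.2425, -0.8969], [0.0000, -0.3812], [0.9701, -0.2242]], R = [[4.1231, 2.6679], [0.0000, 2.6234]]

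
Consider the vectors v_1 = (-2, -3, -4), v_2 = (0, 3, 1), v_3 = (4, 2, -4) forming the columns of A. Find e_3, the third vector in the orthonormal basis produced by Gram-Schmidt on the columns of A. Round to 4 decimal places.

e_1 = v_1/‖v_1‖ = (-2, -3, -4)/5.3852 = (-0.3714, -0.5571, -0.7428).
r_{12} = e_1·v_2 = -2.4140.
u_2 = v_2 + 2.4140·e_1 = (-0.8966, 1.6552, -0.7931).
‖u_2‖ = 2.0426, so e_2 = (-0.4389, 0.8103, -0.3883).
r_{13} = e_1·v_3 = 0.3714; r_{23} = e_2·v_3 = 1.4180.
u_3 = v_3 − 0.3714·e_1 − 1.4180·e_2 = (4.7603, 1.0579, -3.1736).
‖u_3‖ = 5.8182, so e_3 = (0.8182, 0.1818, -0.5455).

e_3 = (0.8182, 0.1818, -0.5455)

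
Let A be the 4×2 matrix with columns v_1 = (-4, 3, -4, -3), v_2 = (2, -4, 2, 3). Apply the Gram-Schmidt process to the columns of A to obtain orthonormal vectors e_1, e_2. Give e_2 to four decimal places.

e_1 = v_1/‖v_1‖ = (-4, 3, -4, -3)/7.0711 = (-0.5657, 0.4243, -0.5657, -0.4243).
r_{12} = e_1·v_2 = -5.2326.
u_2 = v_2 + 5.2326·e_1 = (-0.9600, -1.7800, -0.9600, 0.7800).
‖u_2‖ = 2.3707, so e_2 = (-0.4050, -0.7508, -0.4050, 0.3290).

e_2 = (-0.4050, -0.7508, -0.4050, 0.3290)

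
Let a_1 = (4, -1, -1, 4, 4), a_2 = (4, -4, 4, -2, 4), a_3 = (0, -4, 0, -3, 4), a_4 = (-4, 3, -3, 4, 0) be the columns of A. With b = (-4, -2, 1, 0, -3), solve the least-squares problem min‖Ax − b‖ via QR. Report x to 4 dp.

a_1 = (4, -1, -1, 4, 4); ‖a_1‖ = 7.0711, so q_1 = (0.5657, -0.1414, -0.1414, 0.5657, 0.5657).
q_1·a_2 = 0.5657·4 + (-0.1414)·(-4) + (-0.1414)·4 + 0.5657·(-2) + 0.5657·4 = 3.3941.
u_2 = a_2 − 3.3941·q_1 = (2.0800, -3.5200, 4.4800, -3.9200, 2.0800).
‖u_2‖ = 7.5153, so q_2 = (0.2768, -0.4684, 0.5961, -0.5216, 0.2768).
q_1·a_3 = 0.5657·0 + (-0.1414)·(-4) + (-0.1414)·0 + 0.5657·(-3) + 0.5657·4 = 1.1314; q_2·a_3 = 0.2768·0 + (-0.4684)·(-4) + 0.5961·0 + (-0.5216)·(-3) + 0.2768·4 = 4.5454.
u_3 = a_3 − 1.1314·q_1 − 4.5454·q_2 = (-1.8980, -1.7110, -2.5496, -1.2691, 2.1020).
‖u_3‖ = 4.3657, so q_3 = (-0.4348, -0.3919, -0.5840, -0.2907, 0.4815).
q_1·a_4 = 0.5657·(-4) + (-0.1414)·3 + (-0.1414)·(-3) + 0.5657·4 + 0.5657·0 = 0.0000; q_2·a_4 = 0.2768·(-4) + (-0.4684)·3 + 0.5961·(-3) + (-0.5216)·4 + 0.2768·0 = -6.3870; q_3·a_4 = (-0.4348)·(-4) + (-0.3919)·3 + (-0.5840)·(-3) + (-0.2907)·4 + 0.4815·0 = 1.1524.
u_4 = a_4 + 0.0000·q_1 + 6.3870·q_2 − 1.1524·q_3 = (-1.7313, 0.4602, 1.4804, 1.0036, 1.2128).
‖u_4‖ = 2.8069, so q_4 = (-0.6168, 0.1639, 0.5274, 0.3575, 0.4321).
Qᵀb = (-3.8184, -0.4045, 0.4945, 1.3704).
Back-substitute: x_4 = 1.3704/2.8069 = 0.4882.
x_3 = (0.4945 − 1.1524·0.4882)/4.3657 = -0.0156.
x_2 = (-0.4045 − 4.5454·(-0.0156) + 6.3870·0.4882)/7.5153 = 0.3705.
x_1 = (-3.8184 − 3.3941·0.3705 − 1.1314·(-0.0156) + 0.0000·0.4882)/7.0711 = -0.7154.

x = (-0.7154, 0.3705, -0.0156, 0.4882)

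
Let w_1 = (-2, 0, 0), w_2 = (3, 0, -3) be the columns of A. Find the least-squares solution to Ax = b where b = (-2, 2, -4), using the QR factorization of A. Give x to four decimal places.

x = (3.0000, 1.3333)

w_1 = (-2, 0, 0); ‖w_1‖ = 2.0000, so e_1 = (-1.0000, 0.0000, 0.0000).
e_1·w_2 = (-1.0000)·3 + 0.0000·0 + 0.0000·(-3) = -3.0000.
u_2 = w_2 + 3.0000·e_1 = (0.0000, 0.0000, -3.0000).
‖u_2‖ = 3.0000, so e_2 = (0.0000, 0.0000, -1.0000).
Qᵀb = (2.0000, 4.0000).
Back-substitute: x_2 = 4.0000/3.0000 = 1.3333.
x_1 = (2.0000 + 3.0000·1.3333)/2.0000 = 3.0000.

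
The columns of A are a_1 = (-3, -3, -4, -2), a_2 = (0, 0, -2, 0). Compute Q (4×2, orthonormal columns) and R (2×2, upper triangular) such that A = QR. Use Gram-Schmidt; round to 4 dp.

Q = [[-0.4867, 0.4150], [-0.4867, 0.4150], [-0.6489, -0.7609], [-0.3244, 0.2767]], R = [[6.1644, 1.2978], [0.0000, 1.5218]]

a_1 = (-3, -3, -4, -2); ‖a_1‖ = 6.1644, so q_1 = (-0.4867, -0.4867, -0.6489, -0.3244).
q_1·a_2 = (-0.4867)·0 + (-0.4867)·0 + (-0.6489)·(-2) + (-0.3244)·0 = 1.2978.
u_2 = a_2 − 1.2978·q_1 = (0.6316, 0.6316, -1.1579, 0.4211).
‖u_2‖ = 1.5218, so q_2 = (0.4150, 0.4150, -0.7609, 0.2767).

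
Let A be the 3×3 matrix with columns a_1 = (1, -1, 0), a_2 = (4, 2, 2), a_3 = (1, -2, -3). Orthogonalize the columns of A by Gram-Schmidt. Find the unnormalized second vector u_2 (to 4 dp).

u_2 = (3.0000, 3.0000, 2.0000)

a_1 = (1, -1, 0); ‖a_1‖ = 1.4142, so q_1 = (0.7071, -0.7071, 0.0000).
q_1·a_2 = 0.7071·4 + (-0.7071)·2 + 0.0000·2 = 1.4142.
u_2 = a_2 − 1.4142·q_1 = (3.0000, 3.0000, 2.0000).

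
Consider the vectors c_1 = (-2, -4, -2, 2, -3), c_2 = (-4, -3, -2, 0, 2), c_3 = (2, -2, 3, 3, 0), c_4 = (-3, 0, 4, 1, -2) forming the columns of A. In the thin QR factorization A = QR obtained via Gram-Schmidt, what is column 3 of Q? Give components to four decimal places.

e_3 = (0.2102, -0.4315, 0.6029, 0.5144, 0.3761)

c_1 = (-2, -4, -2, 2, -3); ‖c_1‖ = 6.0828, so e_1 = (-0.3288, -0.6576, -0.3288, 0.3288, -0.4932).
e_1·c_2 = (-0.3288)·(-4) + (-0.6576)·(-3) + (-0.3288)·(-2) + 0.3288·0 + (-0.4932)·2 = 2.9592.
u_2 = c_2 − 2.9592·e_1 = (-3.0270, -1.0541, -1.0270, -0.9730, 3.4595).
‖u_2‖ = 4.9237, so e_2 = (-0.6148, -0.2141, -0.2086, -0.1976, 0.7026).
e_1·c_3 = (-0.3288)·2 + (-0.6576)·(-2) + (-0.3288)·3 + 0.3288·3 + (-0.4932)·0 = 0.6576; e_2·c_3 = (-0.6148)·2 + (-0.2141)·(-2) + (-0.2086)·3 + (-0.1976)·3 + 0.7026·0 = -2.0200.
u_3 = c_3 − 0.6576·e_1 + 2.0200·e_2 = (0.9744, -2.0000, 2.7949, 2.3846, 1.7436).
‖u_3‖ = 4.6354, so e_3 = (0.2102, -0.4315, 0.6029, 0.5144, 0.3761).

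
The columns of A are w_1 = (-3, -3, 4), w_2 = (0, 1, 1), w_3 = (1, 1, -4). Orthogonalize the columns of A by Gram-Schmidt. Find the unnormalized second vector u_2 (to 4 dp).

w_1 = (-3, -3, 4); ‖w_1‖ = 5.8310, so e_1 = (-0.5145, -0.5145, 0.6860).
e_1·w_2 = (-0.5145)·0 + (-0.5145)·1 + 0.6860·1 = 0.1715.
u_2 = w_2 − 0.1715·e_1 = (0.0882, 1.0882, 0.8824).

u_2 = (0.0882, 1.0882, 0.8824)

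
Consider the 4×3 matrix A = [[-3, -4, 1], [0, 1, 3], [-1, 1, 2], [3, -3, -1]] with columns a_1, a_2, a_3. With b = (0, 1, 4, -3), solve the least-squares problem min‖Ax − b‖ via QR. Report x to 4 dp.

x = (-0.5094, 0.4771, 0.5344)

a_1 = (-3, 0, -1, 3); ‖a_1‖ = 4.3589, so e_1 = (-0.6882, 0.0000, -0.2294, 0.6882).
e_1·a_2 = (-0.6882)·(-4) + 0.0000·1 + (-0.2294)·1 + 0.6882·(-3) = 0.4588.
u_2 = a_2 − 0.4588·e_1 = (-3.6842, 1.0000, 1.1053, -3.3158).
‖u_2‖ = 5.1759, so e_2 = (-0.7118, 0.1932, 0.2135, -0.6406).
e_1·a_3 = (-0.6882)·1 + 0.0000·3 + (-0.2294)·2 + 0.6882·(-1) = -1.8353; e_2·a_3 = (-0.7118)·1 + 0.1932·3 + 0.2135·2 + (-0.6406)·(-1) = 0.9355.
u_3 = a_3 + 1.8353·e_1 − 0.9355·e_2 = (0.4028, 2.8193, 1.3792, 0.8625).
‖u_3‖ = 3.2797, so e_3 = (0.1228, 0.8596, 0.4205, 0.2630).
Qᵀb = (-2.9824, 2.9693, 1.7528).
Back-substitute: x_3 = 1.7528/3.2797 = 0.5344.
x_2 = (2.9693 − 0.9355·0.5344)/5.1759 = 0.4771.
x_1 = (-2.9824 − 0.4588·0.4771 + 1.8353·0.5344)/4.3589 = -0.5094.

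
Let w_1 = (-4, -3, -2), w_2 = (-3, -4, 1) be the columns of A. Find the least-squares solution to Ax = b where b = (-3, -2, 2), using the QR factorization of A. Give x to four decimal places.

e_1 = w_1/‖w_1‖ = (-4, -3, -2)/5.3852 = (-0.7428, -0.5571, -0.3714).
r_{12} = e_1·w_2 = 4.0853.
u_2 = w_2 − 4.0853·e_1 = (0.0345, -1.7241, 2.5172).
‖u_2‖ = 3.0513, so e_2 = (0.0113, -0.5651, 0.8250).
Qᵀb = (2.5997, 2.7462).
Back-substitute: x_2 = 2.7462/3.0513 = 0.9000.
x_1 = (2.5997 − 4.0853·0.9000)/5.3852 = -0.2000.

x = (-0.2000, 0.9000)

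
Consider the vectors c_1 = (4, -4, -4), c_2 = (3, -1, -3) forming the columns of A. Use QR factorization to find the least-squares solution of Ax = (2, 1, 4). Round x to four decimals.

c_1 = (4, -4, -4); ‖c_1‖ = 6.9282, so e_1 = (0.5774, -0.5774, -0.5774).
e_1·c_2 = 0.5774·3 + (-0.5774)·(-1) + (-0.5774)·(-3) = 4.0415.
u_2 = c_2 − 4.0415·e_1 = (0.6667, 1.3333, -0.6667).
‖u_2‖ = 1.6330, so e_2 = (0.4082, 0.8165, -0.4082).
Qᵀb = (-1.7321, 0.0000).
Back-substitute: x_2 = 0.0000/1.6330 = 0.0000.
x_1 = (-1.7321 − 4.0415·0.0000)/6.9282 = -0.2500.

x = (-0.2500, 0.0000)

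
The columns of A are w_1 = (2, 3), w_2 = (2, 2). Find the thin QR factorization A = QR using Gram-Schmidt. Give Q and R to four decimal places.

Q = [[0.5547, 0.8321], [0.8321, -0.5547]], R = [[3.6056, 2.7735], [0.0000, 0.5547]]

w_1 = (2, 3); ‖w_1‖ = 3.6056, so e_1 = (0.5547, 0.8321).
e_1·w_2 = 0.5547·2 + 0.8321·2 = 2.7735.
u_2 = w_2 − 2.7735·e_1 = (0.4615, -0.3077).
‖u_2‖ = 0.5547, so e_2 = (0.8321, -0.5547).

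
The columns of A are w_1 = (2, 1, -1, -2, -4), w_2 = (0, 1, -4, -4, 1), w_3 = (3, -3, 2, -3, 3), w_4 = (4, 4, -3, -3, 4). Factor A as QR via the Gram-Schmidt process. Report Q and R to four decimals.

w_1 = (2, 1, -1, -2, -4); ‖w_1‖ = 5.0990, so q_1 = (0.3922, 0.1961, -0.1961, -0.3922, -0.7845).
q_1·w_2 = 0.3922·0 + 0.1961·1 + (-0.1961)·(-4) + (-0.3922)·(-4) + (-0.7845)·1 = 1.7650.
u_2 = w_2 − 1.7650·q_1 = (-0.6923, 0.6538, -3.6538, -3.3077, 2.3846).
‖u_2‖ = 5.5574, so q_2 = (-0.1246, 0.1177, -0.6575, -0.5952, 0.4291).
q_1·w_3 = 0.3922·3 + 0.1961·(-3) + (-0.1961)·2 + (-0.3922)·(-3) + (-0.7845)·3 = -0.9806; q_2·w_3 = (-0.1246)·3 + 0.1177·(-3) + (-0.6575)·2 + (-0.5952)·(-3) + 0.4291·3 = 1.0312.
u_3 = w_3 + 0.9806·q_1 − 1.0312·q_2 = (3.5131, -2.9290, 2.4857, -2.7709, 1.7883).
‖u_3‖ = 6.1624, so q_3 = (0.5701, -0.4753, 0.4034, -0.4496, 0.2902).
q_1·w_4 = 0.3922·4 + 0.1961·4 + (-0.1961)·(-3) + (-0.3922)·(-3) + (-0.7845)·4 = 0.9806; q_2·w_4 = (-0.1246)·4 + 0.1177·4 + (-0.6575)·(-3) + (-0.5952)·(-3) + 0.4291·4 = 5.4467; q_3·w_4 = 0.5701·4 + (-0.4753)·4 + 0.4034·(-3) + (-0.4496)·(-3) + 0.2902·4 = 1.6787.
u_4 = w_4 − 0.9806·q_1 − 5.4467·q_2 − 1.6787·q_3 = (3.3369, 3.9648, 0.0962, 1.3812, 1.9450).
‖u_4‖ = 5.7056, so q_4 = (0.5848, 0.6949, 0.0169, 0.2421, 0.3409).

Q = [[0.3922, -0.1246, 0.5701, 0.5848], [0.1961, 0.1177, -0.4753, 0.6949], [-0.1961, -0.6575, 0.4034, 0.0169], [-0.3922, -0.5952, -0.4496, 0.2421], [-0.7845, 0.4291, 0.2902, 0.3409]], R = [[5.0990, 1.7650, -0.9806, 0.9806], [0.0000, 5.5574, 1.0312, 5.4467], [0.0000, 0.0000, 6.1624, 1.6787], [0.0000, 0.0000, 0.0000, 5.7056]]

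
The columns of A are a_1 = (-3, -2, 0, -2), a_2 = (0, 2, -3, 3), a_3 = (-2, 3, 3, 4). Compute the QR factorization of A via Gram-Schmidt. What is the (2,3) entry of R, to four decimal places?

a_1 = (-3, -2, 0, -2); ‖a_1‖ = 4.1231, so q_1 = (-0.7276, -0.4851, 0.0000, -0.4851).
q_1·a_2 = (-0.7276)·0 + (-0.4851)·2 + 0.0000·(-3) + (-0.4851)·3 = -2.4254.
u_2 = a_2 + 2.4254·q_1 = (-1.7647, 0.8235, -3.0000, 1.8235).
‖u_2‖ = 4.0147, so q_2 = (-0.4396, 0.2051, -0.7473, 0.4542).
r_{23} = q_2·a_3 = 1.0696.

r_{23} = 1.0696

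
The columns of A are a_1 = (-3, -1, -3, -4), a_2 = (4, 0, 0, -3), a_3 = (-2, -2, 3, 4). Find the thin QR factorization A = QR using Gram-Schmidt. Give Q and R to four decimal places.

a_1 = (-3, -1, -3, -4); ‖a_1‖ = 5.9161, so q_1 = (-0.5071, -0.1690, -0.5071, -0.6761).
q_1·a_2 = (-0.5071)·4 + (-0.1690)·0 + (-0.5071)·0 + (-0.6761)·(-3) = 0.0000.
u_2 = a_2 + 0.0000·q_1 = (4.0000, 0.0000, 0.0000, -3.0000).
‖u_2‖ = 5.0000, so q_2 = (0.8000, 0.0000, 0.0000, -0.6000).
q_1·a_3 = (-0.5071)·(-2) + (-0.1690)·(-2) + (-0.5071)·3 + (-0.6761)·4 = -2.8735; q_2·a_3 = 0.8000·(-2) + (0.0000)·(-2) + (0.0000)·3 + (-0.6000)·4 = -4.0000.
u_3 = a_3 + 2.8735·q_1 + 4.0000·q_2 = (-0.2571, -2.4857, 1.5429, -0.3429).
‖u_3‖ = 2.9568, so q_3 = (-0.0870, -0.8407, 0.5218, -0.1160).

Q = [[-0.5071, 0.8000, -0.0870], [-0.1690, 0.0000, -0.8407], [-0.5071, 0.0000, 0.5218], [-0.6761, -0.6000, -0.1160]], R = [[5.9161, 0.0000, -2.8735], [0.0000, 5.0000, -4.0000], [0.0000, 0.0000, 2.9568]]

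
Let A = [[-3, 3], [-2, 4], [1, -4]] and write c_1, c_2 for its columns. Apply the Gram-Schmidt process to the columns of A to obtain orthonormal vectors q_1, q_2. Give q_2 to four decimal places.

q_2 = (-0.4867, 0.3244, -0.8111)

c_1 = (-3, -2, 1); ‖c_1‖ = 3.7417, so q_1 = (-0.8018, -0.5345, 0.2673).
q_1·c_2 = (-0.8018)·3 + (-0.5345)·4 + 0.2673·(-4) = -5.6125.
u_2 = c_2 + 5.6125·q_1 = (-1.5000, 1.0000, -2.5000).
‖u_2‖ = 3.0822, so q_2 = (-0.4867, 0.3244, -0.8111).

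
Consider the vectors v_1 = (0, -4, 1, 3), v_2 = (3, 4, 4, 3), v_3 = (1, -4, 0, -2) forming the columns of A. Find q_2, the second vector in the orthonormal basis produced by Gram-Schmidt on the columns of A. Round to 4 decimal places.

q_2 = (0.4257, 0.5022, 0.5840, 0.4749)

v_1 = (0, -4, 1, 3); ‖v_1‖ = 5.0990, so q_1 = (0.0000, -0.7845, 0.1961, 0.5883).
q_1·v_2 = 0.0000·3 + (-0.7845)·4 + 0.1961·4 + 0.5883·3 = -0.5883.
u_2 = v_2 + 0.5883·q_1 = (3.0000, 3.5385, 4.1154, 3.3462).
‖u_2‖ = 7.0465, so q_2 = (0.4257, 0.5022, 0.5840, 0.4749).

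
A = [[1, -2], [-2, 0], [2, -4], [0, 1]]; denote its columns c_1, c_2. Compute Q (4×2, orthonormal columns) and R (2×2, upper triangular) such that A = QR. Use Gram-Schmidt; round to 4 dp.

c_1 = (1, -2, 2, 0); ‖c_1‖ = 3.0000, so q_1 = (0.3333, -0.6667, 0.6667, 0.0000).
q_1·c_2 = 0.3333·(-2) + (-0.6667)·0 + 0.6667·(-4) + 0.0000·1 = -3.3333.
u_2 = c_2 + 3.3333·q_1 = (-0.8889, -2.2222, -1.7778, 1.0000).
‖u_2‖ = 3.1447, so q_2 = (-0.2827, -0.7067, -0.5653, 0.3180).

Q = [[0.3333, -0.2827], [-0.6667, -0.7067], [0.6667, -0.5653], [0.0000, 0.3180]], R = [[3.0000, -3.3333], [0.0000, 3.1447]]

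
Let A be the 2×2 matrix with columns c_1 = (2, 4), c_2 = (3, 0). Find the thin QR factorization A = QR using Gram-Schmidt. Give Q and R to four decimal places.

c_1 = (2, 4); ‖c_1‖ = 4.4721, so q_1 = (0.4472, 0.8944).
q_1·c_2 = 0.4472·3 + 0.8944·0 = 1.3416.
u_2 = c_2 − 1.3416·q_1 = (2.4000, -1.2000).
‖u_2‖ = 2.6833, so q_2 = (0.8944, -0.4472).

Q = [[0.4472, 0.8944], [0.8944, -0.4472]], R = [[4.4721, 1.3416], [0.0000, 2.6833]]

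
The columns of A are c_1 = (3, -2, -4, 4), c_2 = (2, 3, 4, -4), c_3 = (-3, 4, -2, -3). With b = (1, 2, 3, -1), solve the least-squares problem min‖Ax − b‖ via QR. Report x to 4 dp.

x = (-0.0728, 0.5085, -0.1214)

c_1 = (3, -2, -4, 4); ‖c_1‖ = 6.7082, so q_1 = (0.4472, -0.2981, -0.5963, 0.5963).
q_1·c_2 = 0.4472·2 + (-0.2981)·3 + (-0.5963)·4 + 0.5963·(-4) = -4.7703.
u_2 = c_2 + 4.7703·q_1 = (4.1333, 1.5778, 1.1556, -1.1556).
‖u_2‖ = 4.7164, so q_2 = (0.8764, 0.3345, 0.2450, -0.2450).
q_1·c_3 = 0.4472·(-3) + (-0.2981)·4 + (-0.5963)·(-2) + 0.5963·(-3) = -3.1305; q_2·c_3 = 0.8764·(-3) + 0.3345·4 + 0.2450·(-2) + (-0.2450)·(-3) = -1.0460.
u_3 = c_3 + 3.1305·q_1 + 1.0460·q_2 = (-0.6833, 3.4166, -3.6104, -1.3896).
‖u_3‖ = 5.2063, so q_3 = (-0.1312, 0.6562, -0.6935, -0.2669).
Qᵀb = (-2.5342, 2.5255, -0.6323).
Back-substitute: x_3 = -0.6323/5.2063 = -0.1214.
x_2 = (2.5255 + 1.0460·(-0.1214))/4.7164 = 0.5085.
x_1 = (-2.5342 + 4.7703·0.5085 + 3.1305·(-0.1214))/6.7082 = -0.0728.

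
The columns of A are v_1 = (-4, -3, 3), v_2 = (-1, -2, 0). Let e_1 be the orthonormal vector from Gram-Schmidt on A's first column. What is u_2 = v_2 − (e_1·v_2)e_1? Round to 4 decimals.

u_2 = (0.1765, -1.1176, -0.8824)

e_1 = v_1/‖v_1‖ = (-4, -3, 3)/5.8310 = (-0.6860, -0.5145, 0.5145).
r_{12} = e_1·v_2 = 1.7150.
u_2 = v_2 − 1.7150·e_1 = (0.1765, -1.1176, -0.8824).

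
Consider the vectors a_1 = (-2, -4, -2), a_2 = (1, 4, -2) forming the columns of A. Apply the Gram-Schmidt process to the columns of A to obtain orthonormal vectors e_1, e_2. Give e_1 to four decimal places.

e_1 = (-0.4082, -0.8165, -0.4082)

a_1 = (-2, -4, -2); ‖a_1‖ = 4.8990, so e_1 = (-0.4082, -0.8165, -0.4082).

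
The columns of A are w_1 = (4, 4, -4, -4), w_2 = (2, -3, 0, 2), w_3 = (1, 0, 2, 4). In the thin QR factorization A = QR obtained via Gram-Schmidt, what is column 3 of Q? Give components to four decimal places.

e_3 = (0.3118, 0.6334, 0.3069, 0.6383)

w_1 = (4, 4, -4, -4); ‖w_1‖ = 8.0000, so e_1 = (0.5000, 0.5000, -0.5000, -0.5000).
e_1·w_2 = 0.5000·2 + 0.5000·(-3) + (-0.5000)·0 + (-0.5000)·2 = -1.5000.
u_2 = w_2 + 1.5000·e_1 = (2.7500, -2.2500, -0.7500, 1.2500).
‖u_2‖ = 3.8406, so e_2 = (0.7160, -0.5859, -0.1953, 0.3255).
e_1·w_3 = 0.5000·1 + 0.5000·0 + (-0.5000)·2 + (-0.5000)·4 = -2.5000; e_2·w_3 = 0.7160·1 + (-0.5859)·0 + (-0.1953)·2 + 0.3255·4 = 1.6274.
u_3 = w_3 + 2.5000·e_1 − 1.6274·e_2 = (1.0847, 2.2034, 1.0678, 2.2203).
‖u_3‖ = 3.4787, so e_3 = (0.3118, 0.6334, 0.3069, 0.6383).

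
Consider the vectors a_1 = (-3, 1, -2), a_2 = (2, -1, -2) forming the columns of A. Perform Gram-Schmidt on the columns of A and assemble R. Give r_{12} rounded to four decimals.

r_{12} = -0.8018

q_1 = a_1/‖a_1‖ = (-3, 1, -2)/3.7417 = (-0.8018, 0.2673, -0.5345).
r_{12} = q_1·a_2 = -0.8018.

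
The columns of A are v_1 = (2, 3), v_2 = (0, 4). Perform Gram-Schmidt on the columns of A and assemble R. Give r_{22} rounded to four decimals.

r_{22} = 2.2188

v_1 = (2, 3); ‖v_1‖ = 3.6056, so q_1 = (0.5547, 0.8321).
q_1·v_2 = 0.5547·0 + 0.8321·4 = 3.3282.
u_2 = v_2 − 3.3282·q_1 = (-1.8462, 1.2308).
r_{22} = ‖u_2‖ = 2.2188.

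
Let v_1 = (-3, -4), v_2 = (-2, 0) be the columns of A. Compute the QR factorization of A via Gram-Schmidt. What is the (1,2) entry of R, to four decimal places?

r_{12} = 1.2000

v_1 = (-3, -4); ‖v_1‖ = 5.0000, so q_1 = (-0.6000, -0.8000).
r_{12} = q_1·v_2 = 1.2000.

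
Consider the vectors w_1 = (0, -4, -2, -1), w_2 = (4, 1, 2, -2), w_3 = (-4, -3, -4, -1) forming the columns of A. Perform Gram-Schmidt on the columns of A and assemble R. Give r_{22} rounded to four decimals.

w_1 = (0, -4, -2, -1); ‖w_1‖ = 4.5826, so q_1 = (0.0000, -0.8729, -0.4364, -0.2182).
q_1·w_2 = 0.0000·4 + (-0.8729)·1 + (-0.4364)·2 + (-0.2182)·(-2) = -1.3093.
u_2 = w_2 + 1.3093·q_1 = (4.0000, -0.1429, 1.4286, -2.2857).
r_{22} = ‖u_2‖ = 4.8255.

r_{22} = 4.8255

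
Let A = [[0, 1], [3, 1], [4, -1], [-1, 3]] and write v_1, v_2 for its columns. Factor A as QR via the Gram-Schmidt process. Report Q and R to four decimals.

e_1 = v_1/‖v_1‖ = (0, 3, 4, -1)/5.0990 = (0.0000, 0.5883, 0.7845, -0.1961).
r_{12} = e_1·v_2 = -0.7845.
u_2 = v_2 + 0.7845·e_1 = (1.0000, 1.4615, -0.3846, 2.8462).
‖u_2‖ = 3.3741, so e_2 = (0.2964, 0.4332, -0.1140, 0.8435).

Q = [[0.0000, 0.2964], [0.5883, 0.4332], [0.7845, -0.1140], [-0.1961, 0.8435]], R = [[5.0990, -0.7845], [0.0000, 3.3741]]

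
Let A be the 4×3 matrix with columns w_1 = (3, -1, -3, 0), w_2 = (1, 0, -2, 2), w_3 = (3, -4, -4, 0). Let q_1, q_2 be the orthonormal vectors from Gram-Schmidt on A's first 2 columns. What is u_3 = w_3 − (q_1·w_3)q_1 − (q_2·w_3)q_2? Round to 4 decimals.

w_1 = (3, -1, -3, 0); ‖w_1‖ = 4.3589, so q_1 = (0.6882, -0.2294, -0.6882, 0.0000).
q_1·w_2 = 0.6882·1 + (-0.2294)·0 + (-0.6882)·(-2) + 0.0000·2 = 2.0647.
u_2 = w_2 − 2.0647·q_1 = (-0.4211, 0.4737, -0.5789, 2.0000).
‖u_2‖ = 2.1764, so q_2 = (-0.1935, 0.2176, -0.2660, 0.9189).
q_1·w_3 = 0.6882·3 + (-0.2294)·(-4) + (-0.6882)·(-4) + 0.0000·0 = 5.7354; q_2·w_3 = (-0.1935)·3 + 0.2176·(-4) + (-0.2660)·(-4) + 0.9189·0 = -0.3869.
u_3 = w_3 − 5.7354·q_1 + 0.3869·q_2 = (-1.0222, -2.6000, -0.1556, 0.3556).

u_3 = (-1.0222, -2.6000, -0.1556, 0.3556)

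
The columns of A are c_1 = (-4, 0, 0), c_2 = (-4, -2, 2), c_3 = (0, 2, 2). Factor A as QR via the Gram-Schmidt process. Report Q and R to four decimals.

Q = [[-1.0000, 0.0000, 0.0000], [0.0000, -0.7071, 0.7071], [0.0000, 0.7071, 0.7071]], R = [[4.0000, 4.0000, 0.0000], [0.0000, 2.8284, 0.0000], [0.0000, 0.0000, 2.8284]]

c_1 = (-4, 0, 0); ‖c_1‖ = 4.0000, so e_1 = (-1.0000, 0.0000, 0.0000).
e_1·c_2 = (-1.0000)·(-4) + 0.0000·(-2) + 0.0000·2 = 4.0000.
u_2 = c_2 − 4.0000·e_1 = (0.0000, -2.0000, 2.0000).
‖u_2‖ = 2.8284, so e_2 = (0.0000, -0.7071, 0.7071).
e_1·c_3 = (-1.0000)·0 + 0.0000·2 + 0.0000·2 = 0.0000; e_2·c_3 = 0.0000·0 + (-0.7071)·2 + 0.7071·2 = 0.0000.
u_3 = c_3 + 0.0000·e_1 + 0.0000·e_2 = (0.0000, 2.0000, 2.0000).
‖u_3‖ = 2.8284, so e_3 = (0.0000, 0.7071, 0.7071).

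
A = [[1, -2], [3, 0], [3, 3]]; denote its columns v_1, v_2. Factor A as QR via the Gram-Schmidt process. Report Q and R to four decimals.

Q = [[0.2294, -0.7337], [0.6882, -0.3424], [0.6882, 0.5869]], R = [[4.3589, 1.6059], [0.0000, 3.2282]]

e_1 = v_1/‖v_1‖ = (1, 3, 3)/4.3589 = (0.2294, 0.6882, 0.6882).
r_{12} = e_1·v_2 = 1.6059.
u_2 = v_2 − 1.6059·e_1 = (-2.3684, -1.1053, 1.8947).
‖u_2‖ = 3.2282, so e_2 = (-0.7337, -0.3424, 0.5869).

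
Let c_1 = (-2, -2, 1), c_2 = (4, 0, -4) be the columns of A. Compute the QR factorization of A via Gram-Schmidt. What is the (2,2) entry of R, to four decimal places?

e_1 = c_1/‖c_1‖ = (-2, -2, 1)/3.0000 = (-0.6667, -0.6667, 0.3333).
r_{12} = e_1·c_2 = -4.0000.
u_2 = c_2 + 4.0000·e_1 = (1.3333, -2.6667, -2.6667).
r_{22} = ‖u_2‖ = 4.0000.

r_{22} = 4.0000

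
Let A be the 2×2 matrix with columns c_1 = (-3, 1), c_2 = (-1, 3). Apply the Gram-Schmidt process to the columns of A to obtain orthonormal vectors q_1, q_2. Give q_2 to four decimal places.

q_2 = (0.3162, 0.9487)

c_1 = (-3, 1); ‖c_1‖ = 3.1623, so q_1 = (-0.9487, 0.3162).
q_1·c_2 = (-0.9487)·(-1) + 0.3162·3 = 1.8974.
u_2 = c_2 − 1.8974·q_1 = (0.8000, 2.4000).
‖u_2‖ = 2.5298, so q_2 = (0.3162, 0.9487).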